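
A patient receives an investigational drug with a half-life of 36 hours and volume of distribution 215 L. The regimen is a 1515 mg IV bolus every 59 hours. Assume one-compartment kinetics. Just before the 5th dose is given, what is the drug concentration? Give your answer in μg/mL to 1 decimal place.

3.3 μg/mL

f = (1/2)^(τ/t½) = (1/2)^(59/36) ≈ 0.3211.
C₀ = D/Vd = 1515/215 ≈ 7.047 μg/mL.
Before the 5th dose, 4 doses have been given. Superposition: Cmin = C₀·(f + f² + … + f^4).
≈ 7.047 × (0.3211 + 0.1031 + 0.0331 + 0.0106) ≈ 7.047 × 0.4679 ≈ 3.297 μg/mL.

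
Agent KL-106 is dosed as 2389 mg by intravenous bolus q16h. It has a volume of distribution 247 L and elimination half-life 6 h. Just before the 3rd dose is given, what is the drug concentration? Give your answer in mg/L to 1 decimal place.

1.8 mg/L

f = (1/2)^(τ/t½) = (1/2)^(16/6) ≈ 0.1575.
C₀ = D/Vd = 2389/247 ≈ 9.672 mg/L.
Before the 3rd dose, 2 doses have been given. Superposition: Cmin = C₀·(f + f²).
≈ 9.672 × (0.1575 + 0.0248) ≈ 9.672 × 0.1823 ≈ 1.763 mg/L.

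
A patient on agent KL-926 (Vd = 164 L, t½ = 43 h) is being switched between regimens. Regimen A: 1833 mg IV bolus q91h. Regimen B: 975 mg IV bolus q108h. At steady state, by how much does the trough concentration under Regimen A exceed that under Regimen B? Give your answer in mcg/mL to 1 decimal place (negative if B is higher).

Regimen A: f = (1/2)^(91/43) ≈ 0.2306; Cmin,ss = (1833/164)·f/(1−f) ≈ 3.350 mcg/mL.
Regimen B: f = (1/2)^(108/43) ≈ 0.1754; Cmin,ss = (975/164)·f/(1−f) ≈ 1.265 mcg/mL.
Difference ≈ 3.350 − 1.265 ≈ 2.085 mcg/mL.

2.1 mcg/mL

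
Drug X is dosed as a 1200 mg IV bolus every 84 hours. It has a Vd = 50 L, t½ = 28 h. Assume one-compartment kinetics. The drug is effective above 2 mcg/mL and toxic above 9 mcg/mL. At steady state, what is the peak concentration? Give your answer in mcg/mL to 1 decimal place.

27.4 mcg/mL

τ = 84 h = 3 half-lives, so f = (1/2)^3 = 0.125.
Accumulation ratio R = 1/(1 − f) = 1/0.875 = 8/7.
Single-dose peak C₀ = D/Vd = 1200/50 = 24 mcg/mL.
Steady-state peak Cmax,ss = C₀·R = 24 × 8/7 ≈ 27.429 mcg/mL.
Peak 27.4 mcg/mL vs MTC 9 mcg/mL: exceeds toxic threshold.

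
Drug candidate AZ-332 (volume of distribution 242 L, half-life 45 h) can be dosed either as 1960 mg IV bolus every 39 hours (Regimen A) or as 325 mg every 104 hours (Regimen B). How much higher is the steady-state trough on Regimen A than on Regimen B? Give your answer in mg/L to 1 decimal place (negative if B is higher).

9.5 mg/L

Regimen A: f = (1/2)^(39/45) ≈ 0.5484; Cmin,ss = (1960/242)·f/(1−f) ≈ 9.835 mg/L.
Regimen B: f = (1/2)^(104/45) ≈ 0.2015; Cmin,ss = (325/242)·f/(1−f) ≈ 0.339 mg/L.
Difference ≈ 9.835 − 0.339 ≈ 9.496 mg/L.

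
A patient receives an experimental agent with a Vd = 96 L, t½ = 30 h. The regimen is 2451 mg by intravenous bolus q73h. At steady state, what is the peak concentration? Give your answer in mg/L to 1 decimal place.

Over one 73-h interval, 73/30 ≈ 2.4333 half-lives elapse, leaving f ≈ 0.1851 of each dose.
At steady state, accumulation factor R = 1/(1 − e^(−kτ)) ≈ 1.2271.
Each bolus raises the concentration by D/Vd = 2451/96 ≈ 25.531 mg/L.
Steady-state peak Cmax,ss = C₀·R ≈ 25.531 × 1.2271 ≈ 31.329 mg/L.

31.3 mg/L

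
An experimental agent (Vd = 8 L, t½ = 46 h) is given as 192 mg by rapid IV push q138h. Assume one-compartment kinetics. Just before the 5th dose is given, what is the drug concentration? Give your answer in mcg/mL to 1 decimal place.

3.4 mcg/mL

f = (1/2)^(τ/t½) = (1/2)^(138/46) ≈ 0.1250.
C₀ = D/Vd = 192/8 ≈ 24.000 mcg/mL.
Before the 5th dose, 4 doses have been given. Superposition: Cmin = C₀·(f + f² + … + f^4).
≈ 24.000 × (0.1250 + 0.0156 + 0.0020 + 0.0002) ≈ 24.000 × 0.1428 ≈ 3.427 mcg/mL.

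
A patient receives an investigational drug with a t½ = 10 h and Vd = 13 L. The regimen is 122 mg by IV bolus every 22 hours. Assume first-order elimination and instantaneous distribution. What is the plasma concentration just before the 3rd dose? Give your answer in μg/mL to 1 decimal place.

f = (1/2)^(τ/t½) = (1/2)^(22/10) ≈ 0.2176.
C₀ = D/Vd = 122/13 ≈ 9.385 μg/mL.
Before the 3rd dose, 2 doses have been given. Superposition: Cmin = C₀·(f + f²).
≈ 9.385 × (0.2176 + 0.0473) ≈ 9.385 × 0.2649 ≈ 2.486 μg/mL.

2.5 μg/mL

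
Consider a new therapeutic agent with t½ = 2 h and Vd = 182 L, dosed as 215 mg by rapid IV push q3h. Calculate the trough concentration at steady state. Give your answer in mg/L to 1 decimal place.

0.6 mg/L

Over one 3-h interval, 3/2 ≈ 1.5 half-lives elapse, leaving f ≈ 0.3536 of each dose.
Accumulation ratio R = 1/(1 − f) ≈ 1/0.6464 ≈ 1.5470.
Single-dose peak C₀ = D/Vd = 215/182 ≈ 1.181 mg/L.
Cmax,ss = C₀/(1 − f) ≈ 1.181/0.6464 ≈ 1.827 mg/L.
Steady-state trough Cmin,ss = Cmax,ss·f ≈ 1.827 × 0.3536 ≈ 0.646 mg/L.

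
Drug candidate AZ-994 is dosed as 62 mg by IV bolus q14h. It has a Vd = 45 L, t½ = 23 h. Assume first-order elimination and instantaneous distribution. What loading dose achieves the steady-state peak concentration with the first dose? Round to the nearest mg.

f = (1/2)^(14/23) ≈ 0.655789; accumulation ratio R = 1/(1−f) ≈ 2.90519.
Loading dose to hit Cmax,ss on first dose: D_load = D_maint·R ≈ 62 × 2.90519 ≈ 180.12 mg.

180 mg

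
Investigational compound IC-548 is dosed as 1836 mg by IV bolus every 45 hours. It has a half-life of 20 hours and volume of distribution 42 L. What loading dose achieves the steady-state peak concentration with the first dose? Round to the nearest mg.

2325 mg

f = (1/2)^(45/20) ≈ 0.210224; accumulation ratio R = 1/(1−f) ≈ 1.26618.
Loading dose to hit Cmax,ss on first dose: D_load = D_maint·R ≈ 1836 × 1.26618 ≈ 2324.71 mg.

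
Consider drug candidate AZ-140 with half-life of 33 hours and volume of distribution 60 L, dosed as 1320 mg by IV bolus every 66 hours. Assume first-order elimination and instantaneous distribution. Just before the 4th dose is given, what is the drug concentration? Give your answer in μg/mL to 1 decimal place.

f = (1/2)^(τ/t½) = (1/2)^(66/33) ≈ 0.2500.
C₀ = D/Vd = 1320/60 ≈ 22.000 μg/mL.
Before the 4th dose, 3 doses have been given. Superposition: Cmin = C₀·(f + f² + … + f^3).
≈ 22.000 × (0.2500 + 0.0625 + 0.0156) ≈ 22.000 × 0.3281 ≈ 7.218 μg/mL.

7.2 μg/mL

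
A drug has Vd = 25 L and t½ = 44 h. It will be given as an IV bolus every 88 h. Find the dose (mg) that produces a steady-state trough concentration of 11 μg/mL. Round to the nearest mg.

825 mg

τ/t½ = 88/44 ≈ 2, so f = (1/2)^(88/44) ≈ 0.250000.
Cmin,ss = (D/Vd)·f/(1−f), so D = Cmin,ss·Vd·(1−f)/f.
D = 11 × 25 × (1−f)/f ≈ 11 × 25 × 3.00000 ≈ 825.00 mg.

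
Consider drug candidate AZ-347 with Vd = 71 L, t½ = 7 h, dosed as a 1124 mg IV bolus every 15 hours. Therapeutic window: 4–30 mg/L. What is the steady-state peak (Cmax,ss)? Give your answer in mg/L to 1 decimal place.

20.5 mg/L

Over one 15-h interval, 15/7 ≈ 2.1429 half-lives elapse, leaving f ≈ 0.2264 of each dose.
Accumulation ratio R = 1/(1 − f) ≈ 1/0.7736 ≈ 1.2927.
Single-dose peak C₀ = D/Vd = 1124/71 ≈ 15.831 mg/L.
Cmax,ss = C₀/(1 − f) ≈ 15.831/0.7736 ≈ 20.464 mg/L.
Peak 20.5 mg/L vs MTC 30 mg/L: below toxic threshold.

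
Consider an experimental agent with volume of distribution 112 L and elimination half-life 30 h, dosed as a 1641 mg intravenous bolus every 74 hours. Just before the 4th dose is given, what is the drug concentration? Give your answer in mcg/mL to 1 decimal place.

f = (1/2)^(τ/t½) = (1/2)^(74/30) ≈ 0.1809.
C₀ = D/Vd = 1641/112 ≈ 14.652 mcg/mL.
Before the 4th dose, 3 doses have been given. Superposition: Cmin = C₀·(f + f² + … + f^3).
≈ 14.652 × (0.1809 + 0.0327 + 0.0059) ≈ 14.652 × 0.2195 ≈ 3.216 mcg/mL.

3.2 mcg/mL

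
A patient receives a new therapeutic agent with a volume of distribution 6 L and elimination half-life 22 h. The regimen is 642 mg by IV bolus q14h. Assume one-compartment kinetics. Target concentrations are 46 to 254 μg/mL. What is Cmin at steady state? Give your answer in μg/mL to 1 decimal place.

Over one 14-h interval, 14/22 ≈ 0.63636 half-lives elapse, leaving f ≈ 0.6433 of each dose.
At steady state, accumulation factor R = 1/(1 − e^(−kτ)) ≈ 2.8035.
Single-dose peak C₀ = D/Vd = 642/6 ≈ 107.000 μg/mL.
Steady-state peak Cmax,ss = C₀·R ≈ 107.000 × 2.8035 ≈ 299.975 μg/mL.
Steady-state trough Cmin,ss = Cmax,ss·f ≈ 299.975 × 0.6433 ≈ 192.974 μg/mL.
Trough 193.0 μg/mL vs MEC 46 μg/mL: adequate.

193.0 μg/mL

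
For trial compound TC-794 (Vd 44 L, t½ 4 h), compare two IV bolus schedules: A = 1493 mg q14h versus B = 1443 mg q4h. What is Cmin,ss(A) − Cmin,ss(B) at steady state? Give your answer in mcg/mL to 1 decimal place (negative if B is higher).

Regimen A: f = (1/2)^(14/4) ≈ 0.0884; Cmin,ss = (1493/44)·f/(1−f) ≈ 3.290 mcg/mL.
Regimen B: f = (1/2)^(4/4) ≈ 0.5000; Cmin,ss = (1443/44)·f/(1−f) ≈ 32.795 mcg/mL.
Difference ≈ 3.290 − 32.795 ≈ -29.505 mcg/mL.

-29.5 mcg/mL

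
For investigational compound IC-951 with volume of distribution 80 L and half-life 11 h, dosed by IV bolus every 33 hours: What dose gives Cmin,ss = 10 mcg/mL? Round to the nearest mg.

5600 mg

τ/t½ = 33/11 ≈ 3, so f = (1/2)^(33/11) ≈ 0.125000.
Cmin,ss = (D/Vd)·f/(1−f), so D = Cmin,ss·Vd·(1−f)/f.
D = 10 × 80 × (1−f)/f ≈ 10 × 80 × 7.00000 ≈ 5600.00 mg.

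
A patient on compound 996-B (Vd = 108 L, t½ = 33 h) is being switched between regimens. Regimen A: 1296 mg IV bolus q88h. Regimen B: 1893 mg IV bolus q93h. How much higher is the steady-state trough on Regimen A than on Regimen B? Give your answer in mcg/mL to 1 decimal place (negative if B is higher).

Regimen A: f = (1/2)^(88/33) ≈ 0.1575; Cmin,ss = (1296/108)·f/(1−f) ≈ 2.243 mcg/mL.
Regimen B: f = (1/2)^(93/33) ≈ 0.1418; Cmin,ss = (1893/108)·f/(1−f) ≈ 2.896 mcg/mL.
Difference ≈ 2.243 − 2.896 ≈ -0.653 mcg/mL.

-0.7 mcg/mL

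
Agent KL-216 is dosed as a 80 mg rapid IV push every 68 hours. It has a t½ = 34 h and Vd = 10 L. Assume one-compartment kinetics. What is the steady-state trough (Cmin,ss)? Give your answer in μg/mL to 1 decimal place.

τ = 68 h = 2 half-lives, so f = (1/2)^2 = 0.25.
Accumulation ratio R = 1/(1 − f) = 1/0.75 = 4/3.
Single-dose peak C₀ = D/Vd = 80/10 = 8 μg/mL.
Steady-state peak Cmax,ss = C₀·R = 8 × 4/3 ≈ 10.667 μg/mL.
Steady-state trough Cmin,ss = Cmax,ss·f ≈ 10.667 × 0.25 ≈ 2.667 μg/mL.

2.7 μg/mL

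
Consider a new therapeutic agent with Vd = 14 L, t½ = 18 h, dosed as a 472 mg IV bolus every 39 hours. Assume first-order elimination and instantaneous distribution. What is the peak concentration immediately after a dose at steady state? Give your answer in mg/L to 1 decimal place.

43.4 mg/L

k = ln2/t½ = ln2/18 ≈ 0.038508 h⁻¹; fraction remaining f = e^(−kτ) = e^(−0.038508×39) ≈ 0.2227.
At steady state, accumulation factor R = 1/(1 − e^(−kτ)) ≈ 1.2865.
Single-dose peak C₀ = D/Vd = 472/14 ≈ 33.714 mg/L.
Steady-state peak Cmax,ss = C₀·R ≈ 33.714 × 1.2865 ≈ 43.373 mg/L.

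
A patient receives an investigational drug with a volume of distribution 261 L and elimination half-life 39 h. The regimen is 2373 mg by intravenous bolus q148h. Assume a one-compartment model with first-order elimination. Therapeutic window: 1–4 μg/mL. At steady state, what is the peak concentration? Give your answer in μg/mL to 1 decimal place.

9.8 μg/mL

τ/t½ = 148/39 ≈ 3.7949, so fraction remaining f = (1/2)^(148/39) ≈ 0.0720.
At steady state, accumulation factor R = 1/(1 − e^(−kτ)) ≈ 1.0776.
Single-dose peak C₀ = D/Vd = 2373/261 ≈ 9.092 μg/mL.
Steady-state peak Cmax,ss = C₀·R ≈ 9.092 × 1.0776 ≈ 9.798 μg/mL.
Peak 9.8 μg/mL vs MTC 4 μg/mL: exceeds toxic threshold.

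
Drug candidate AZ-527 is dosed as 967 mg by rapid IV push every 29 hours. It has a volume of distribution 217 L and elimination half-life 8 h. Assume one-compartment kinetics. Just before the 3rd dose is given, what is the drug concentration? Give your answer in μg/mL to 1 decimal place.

f = (1/2)^(τ/t½) = (1/2)^(29/8) ≈ 0.0811.
C₀ = D/Vd = 967/217 ≈ 4.456 μg/mL.
Before the 3rd dose, 2 doses have been given. Superposition: Cmin = C₀·(f + f²).
≈ 4.456 × (0.0811 + 0.0066) ≈ 4.456 × 0.0877 ≈ 0.391 μg/mL.

0.4 μg/mL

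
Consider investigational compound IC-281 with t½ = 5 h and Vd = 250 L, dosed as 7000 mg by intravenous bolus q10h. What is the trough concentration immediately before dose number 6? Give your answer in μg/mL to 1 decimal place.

9.3 μg/mL

f = (1/2)^(τ/t½) = (1/2)^(10/5) ≈ 0.2500.
C₀ = D/Vd = 7000/250 ≈ 28.000 μg/mL.
Before the 6th dose, 5 doses have been given. Superposition: Cmin = C₀·(f + f² + … + f^5).
≈ 28.000 × (0.2500 + 0.0625 + 0.0156 + 0.0039 + 0.0010) ≈ 28.000 × 0.3330 ≈ 9.324 μg/mL.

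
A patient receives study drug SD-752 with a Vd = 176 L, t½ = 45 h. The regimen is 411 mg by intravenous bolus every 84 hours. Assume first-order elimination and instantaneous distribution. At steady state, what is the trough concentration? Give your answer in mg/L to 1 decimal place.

k = ln2/t½ = ln2/45 ≈ 0.015403 h⁻¹; fraction remaining f = e^(−kτ) = e^(−0.015403×84) ≈ 0.2742.
Accumulation ratio R = 1/(1 − f) ≈ 1/0.7258 ≈ 1.3778.
Single-dose peak C₀ = D/Vd = 411/176 ≈ 2.335 mg/L.
Cmax,ss = C₀/(1 − f) ≈ 2.335/0.7258 ≈ 3.217 mg/L.
Steady-state trough Cmin,ss = Cmax,ss·f ≈ 3.217 × 0.2742 ≈ 0.882 mg/L.

0.9 mg/L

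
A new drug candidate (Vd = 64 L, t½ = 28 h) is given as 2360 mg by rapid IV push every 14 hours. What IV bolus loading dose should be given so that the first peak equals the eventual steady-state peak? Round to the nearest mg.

8058 mg

f = (1/2)^(14/28) ≈ 0.707107; accumulation ratio R = 1/(1−f) ≈ 3.41422.
Loading dose to hit Cmax,ss on first dose: D_load = D_maint·R ≈ 2360 × 3.41422 ≈ 8057.56 mg.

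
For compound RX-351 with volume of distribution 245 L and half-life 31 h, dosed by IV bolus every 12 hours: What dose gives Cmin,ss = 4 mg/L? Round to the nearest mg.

τ/t½ = 12/31 ≈ 0.3871, so f = (1/2)^(12/31) ≈ 0.764667.
Cmin,ss = (D/Vd)·f/(1−f), so D = Cmin,ss·Vd·(1−f)/f.
D = 4 × 245 × (1−f)/f ≈ 4 × 245 × 0.30776 ≈ 301.60 mg.

302 mg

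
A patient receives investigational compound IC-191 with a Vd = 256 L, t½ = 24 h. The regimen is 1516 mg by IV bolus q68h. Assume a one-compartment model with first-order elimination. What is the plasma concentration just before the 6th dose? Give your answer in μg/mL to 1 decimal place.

f = (1/2)^(τ/t½) = (1/2)^(68/24) ≈ 0.1403.
C₀ = D/Vd = 1516/256 ≈ 5.922 μg/mL.
Before the 6th dose, 5 doses have been given. Superposition: Cmin = C₀·(f + f² + … + f^5).
≈ 5.922 × (0.1403 + 0.0197 + 0.0028 + 0.0004 + 0.0001) ≈ 5.922 × 0.1633 ≈ 0.967 μg/mL.

1.0 μg/mL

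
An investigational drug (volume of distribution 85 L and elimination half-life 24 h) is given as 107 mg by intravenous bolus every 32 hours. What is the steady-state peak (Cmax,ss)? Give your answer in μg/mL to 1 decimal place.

k = ln2/t½ = ln2/24 ≈ 0.028881 h⁻¹; fraction remaining f = e^(−kτ) = e^(−0.028881×32) ≈ 0.3969.
Accumulation ratio R = 1/(1 − f) ≈ 1/0.6031 ≈ 1.6581.
Each bolus raises the concentration by D/Vd = 107/85 ≈ 1.259 μg/mL.
Steady-state peak Cmax,ss = C₀·R ≈ 1.259 × 1.6581 ≈ 2.088 μg/mL.

2.1 μg/mL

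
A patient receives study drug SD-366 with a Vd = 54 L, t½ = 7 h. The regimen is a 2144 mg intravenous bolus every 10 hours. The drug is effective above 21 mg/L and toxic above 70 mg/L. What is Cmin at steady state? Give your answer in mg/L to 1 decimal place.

23.5 mg/L

Over one 10-h interval, 10/7 ≈ 1.4286 half-lives elapse, leaving f ≈ 0.3715 of each dose.
At steady state, accumulation factor R = 1/(1 − e^(−kτ)) ≈ 1.5911.
Single-dose peak C₀ = D/Vd = 2144/54 ≈ 39.704 mg/L.
Steady-state peak Cmax,ss = C₀·R ≈ 39.704 × 1.5911 ≈ 63.173 mg/L.
Steady-state trough Cmin,ss = Cmax,ss·f ≈ 63.173 × 0.3715 ≈ 23.469 mg/L.
Trough 23.5 mg/L vs MEC 21 mg/L: adequate.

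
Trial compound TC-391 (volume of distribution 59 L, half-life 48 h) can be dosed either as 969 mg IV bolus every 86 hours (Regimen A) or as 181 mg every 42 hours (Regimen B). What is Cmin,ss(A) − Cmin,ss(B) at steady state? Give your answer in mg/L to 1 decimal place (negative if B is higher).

Regimen A: f = (1/2)^(86/48) ≈ 0.2888; Cmin,ss = (969/59)·f/(1−f) ≈ 6.669 mg/L.
Regimen B: f = (1/2)^(42/48) ≈ 0.5453; Cmin,ss = (181/59)·f/(1−f) ≈ 3.679 mg/L.
Difference ≈ 6.669 − 3.679 ≈ 2.990 mg/L.

3.0 mg/L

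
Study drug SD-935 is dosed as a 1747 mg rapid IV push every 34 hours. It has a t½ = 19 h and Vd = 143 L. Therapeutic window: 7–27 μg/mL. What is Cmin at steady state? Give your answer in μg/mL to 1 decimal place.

5.0 μg/mL

τ/t½ = 34/19 ≈ 1.7895, so fraction remaining f = (1/2)^(34/19) ≈ 0.2893.
Each bolus raises the concentration by D/Vd = 1747/143 ≈ 12.217 μg/mL.
Steady-state trough Cmin,ss = C₀·f/(1−f) ≈ 12.217 × 0.2893/0.7107 ≈ 4.973 μg/mL.
Trough 5.0 μg/mL vs MEC 7 μg/mL: subtherapeutic.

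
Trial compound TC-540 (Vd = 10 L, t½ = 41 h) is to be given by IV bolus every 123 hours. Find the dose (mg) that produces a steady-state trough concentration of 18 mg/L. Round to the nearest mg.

τ/t½ = 123/41 ≈ 3, so f = (1/2)^(123/41) ≈ 0.125000.
Cmin,ss = (D/Vd)·f/(1−f), so D = Cmin,ss·Vd·(1−f)/f.
D = 18 × 10 × (1−f)/f ≈ 18 × 10 × 7.00000 ≈ 1260.00 mg.

1260 mg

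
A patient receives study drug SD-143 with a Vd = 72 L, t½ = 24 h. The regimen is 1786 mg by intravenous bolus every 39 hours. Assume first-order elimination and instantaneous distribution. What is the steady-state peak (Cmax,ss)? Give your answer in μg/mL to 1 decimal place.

τ/t½ = 39/24 ≈ 1.625, so fraction remaining f = (1/2)^(39/24) ≈ 0.3242.
At steady state, accumulation factor R = 1/(1 − e^(−kτ)) ≈ 1.4797.
Each bolus raises the concentration by D/Vd = 1786/72 ≈ 24.806 μg/mL.
Steady-state peak Cmax,ss = C₀·R ≈ 24.806 × 1.4797 ≈ 36.705 μg/mL.

36.7 μg/mL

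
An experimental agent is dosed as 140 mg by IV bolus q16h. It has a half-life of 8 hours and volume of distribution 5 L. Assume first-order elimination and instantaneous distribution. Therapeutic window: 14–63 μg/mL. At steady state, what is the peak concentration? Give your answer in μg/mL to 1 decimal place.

The dosing interval is 2 half-lives, so f = 2^(−2) = 0.25.
Accumulation ratio R = 1/(1 − f) = 1/0.75 = 4/3.
Single-dose peak C₀ = D/Vd = 140/5 = 28 μg/mL.
Steady-state peak Cmax,ss = C₀·R = 28 × 4/3 ≈ 37.333 μg/mL.
Peak 37.3 μg/mL vs MTC 63 μg/mL: below toxic threshold.

37.3 μg/mL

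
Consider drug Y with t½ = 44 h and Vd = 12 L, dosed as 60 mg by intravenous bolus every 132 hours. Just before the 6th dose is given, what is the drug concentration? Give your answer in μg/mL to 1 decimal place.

f = (1/2)^(τ/t½) = (1/2)^(132/44) ≈ 0.1250.
C₀ = D/Vd = 60/12 ≈ 5.000 μg/mL.
Before the 6th dose, 5 doses have been given. Superposition: Cmin = C₀·(f + f² + … + f^5).
≈ 5.000 × (0.1250 + 0.0156 + 0.0020 + 0.0002 + 0.0000) ≈ 5.000 × 0.1428 ≈ 0.714 μg/mL.

0.7 μg/mL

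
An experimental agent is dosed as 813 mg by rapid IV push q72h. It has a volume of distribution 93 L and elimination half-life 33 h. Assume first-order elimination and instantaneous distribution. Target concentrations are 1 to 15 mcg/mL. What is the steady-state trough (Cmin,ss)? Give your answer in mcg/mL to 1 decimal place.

2.5 mcg/mL

Over one 72-h interval, 72/33 ≈ 2.1818 half-lives elapse, leaving f ≈ 0.2204 of each dose.
Single-dose peak C₀ = D/Vd = 813/93 ≈ 8.742 mcg/mL.
Steady-state trough Cmin,ss = C₀·f/(1−f) ≈ 8.742 × 0.2204/0.7796 ≈ 2.471 mcg/mL.
Trough 2.5 mcg/mL vs MEC 1 mcg/mL: adequate.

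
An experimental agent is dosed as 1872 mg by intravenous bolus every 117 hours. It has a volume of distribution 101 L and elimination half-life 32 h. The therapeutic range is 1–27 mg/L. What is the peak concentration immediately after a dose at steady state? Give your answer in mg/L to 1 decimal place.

20.1 mg/L

Over one 117-h interval, 117/32 ≈ 3.6562 half-lives elapse, leaving f ≈ 0.0793 of each dose.
Accumulation ratio R = 1/(1 − f) ≈ 1/0.9207 ≈ 1.0861.
Each bolus raises the concentration by D/Vd = 1872/101 ≈ 18.535 mg/L.
Cmax,ss = C₀/(1 − f) ≈ 18.535/0.9207 ≈ 20.131 mg/L.
Peak 20.1 mg/L vs MTC 27 mg/L: below toxic threshold.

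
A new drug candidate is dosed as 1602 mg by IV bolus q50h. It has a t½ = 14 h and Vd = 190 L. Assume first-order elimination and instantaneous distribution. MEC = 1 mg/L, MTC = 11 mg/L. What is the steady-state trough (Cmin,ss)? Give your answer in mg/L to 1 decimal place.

0.8 mg/L

Over one 50-h interval, 50/14 ≈ 3.5714 half-lives elapse, leaving f ≈ 0.0841 of each dose.
Accumulation ratio R = 1/(1 − f) ≈ 1/0.9159 ≈ 1.0918.
Each bolus raises the concentration by D/Vd = 1602/190 ≈ 8.432 mg/L.
Steady-state peak Cmax,ss = C₀·R ≈ 8.432 × 1.0918 ≈ 9.206 mg/L.
Steady-state trough Cmin,ss = Cmax,ss·f ≈ 9.206 × 0.0841 ≈ 0.774 mg/L.
Trough 0.8 mg/L vs MEC 1 mg/L: subtherapeutic.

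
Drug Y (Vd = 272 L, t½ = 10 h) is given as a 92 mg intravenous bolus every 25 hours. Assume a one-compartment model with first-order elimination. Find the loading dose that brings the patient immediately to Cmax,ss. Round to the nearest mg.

f = (1/2)^(25/10) ≈ 0.176777; accumulation ratio R = 1/(1−f) ≈ 1.21474.
Loading dose to hit Cmax,ss on first dose: D_load = D_maint·R ≈ 92 × 1.21474 ≈ 111.76 mg.

112 mg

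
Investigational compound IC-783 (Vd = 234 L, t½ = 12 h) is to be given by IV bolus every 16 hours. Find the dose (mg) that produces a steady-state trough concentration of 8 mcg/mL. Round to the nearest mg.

2845 mg

τ/t½ = 16/12 ≈ 1.3333, so f = (1/2)^(16/12) ≈ 0.396850.
Cmin,ss = (D/Vd)·f/(1−f), so D = Cmin,ss·Vd·(1−f)/f.
D = 8 × 234 × (1−f)/f ≈ 8 × 234 × 1.51984 ≈ 2845.14 mg.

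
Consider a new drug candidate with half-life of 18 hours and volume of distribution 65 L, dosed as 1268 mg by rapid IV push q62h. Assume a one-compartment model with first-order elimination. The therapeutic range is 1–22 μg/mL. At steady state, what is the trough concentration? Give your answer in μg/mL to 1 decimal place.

2.0 μg/mL

Over one 62-h interval, 62/18 ≈ 3.4444 half-lives elapse, leaving f ≈ 0.0919 of each dose.
At steady state, accumulation factor R = 1/(1 − e^(−kτ)) ≈ 1.1012.
Single-dose peak C₀ = D/Vd = 1268/65 ≈ 19.508 μg/mL.
Steady-state peak Cmax,ss = C₀·R ≈ 19.508 × 1.1012 ≈ 21.482 μg/mL.
One interval later, Cmin,ss = Cmax,ss·e^(−kτ) ≈ 21.482 × 0.0919 ≈ 1.974 μg/mL.
Trough 2.0 μg/mL vs MEC 1 μg/mL: adequate.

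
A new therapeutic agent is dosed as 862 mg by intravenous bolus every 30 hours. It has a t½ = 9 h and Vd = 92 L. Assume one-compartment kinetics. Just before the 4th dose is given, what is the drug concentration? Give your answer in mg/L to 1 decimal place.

1.0 mg/L

f = (1/2)^(τ/t½) = (1/2)^(30/9) ≈ 0.0992.
C₀ = D/Vd = 862/92 ≈ 9.370 mg/L.
Before the 4th dose, 3 doses have been given. Superposition: Cmin = C₀·(f + f² + … + f^3).
≈ 9.370 × (0.0992 + 0.0098 + 0.0010) ≈ 9.370 × 0.1100 ≈ 1.031 mg/L.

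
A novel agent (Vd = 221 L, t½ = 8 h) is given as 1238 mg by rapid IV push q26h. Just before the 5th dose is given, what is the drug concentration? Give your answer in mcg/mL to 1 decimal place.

f = (1/2)^(τ/t½) = (1/2)^(26/8) ≈ 0.1051.
C₀ = D/Vd = 1238/221 ≈ 5.602 mcg/mL.
Before the 5th dose, 4 doses have been given. Superposition: Cmin = C₀·(f + f² + … + f^4).
≈ 5.602 × (0.1051 + 0.0110 + 0.0012 + 0.0001) ≈ 5.602 × 0.1174 ≈ 0.658 mcg/mL.

0.7 mcg/mL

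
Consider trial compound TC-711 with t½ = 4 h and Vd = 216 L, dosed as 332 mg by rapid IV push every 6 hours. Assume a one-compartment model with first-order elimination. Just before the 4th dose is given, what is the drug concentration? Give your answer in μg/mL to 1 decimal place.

0.8 μg/mL

f = (1/2)^(τ/t½) = (1/2)^(6/4) ≈ 0.3536.
C₀ = D/Vd = 332/216 ≈ 1.537 μg/mL.
Before the 4th dose, 3 doses have been given. Superposition: Cmin = C₀·(f + f² + … + f^3).
≈ 1.537 × (0.3536 + 0.1250 + 0.0442) ≈ 1.537 × 0.5228 ≈ 0.804 μg/mL.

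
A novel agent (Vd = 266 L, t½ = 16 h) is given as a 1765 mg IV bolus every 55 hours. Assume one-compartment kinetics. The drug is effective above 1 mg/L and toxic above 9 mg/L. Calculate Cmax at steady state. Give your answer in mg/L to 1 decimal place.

Over one 55-h interval, 55/16 ≈ 3.4375 half-lives elapse, leaving f ≈ 0.0923 of each dose.
Accumulation ratio R = 1/(1 − f) ≈ 1/0.9077 ≈ 1.1017.
Single-dose peak C₀ = D/Vd = 1765/266 ≈ 6.635 mg/L.
Cmax,ss = C₀/(1 − f) ≈ 6.635/0.9077 ≈ 7.310 mg/L.
Peak 7.3 mg/L vs MTC 9 mg/L: below toxic threshold.

7.3 mg/L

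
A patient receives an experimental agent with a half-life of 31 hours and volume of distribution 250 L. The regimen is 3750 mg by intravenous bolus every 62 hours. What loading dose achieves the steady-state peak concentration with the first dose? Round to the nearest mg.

f = (1/2)^(62/31) ≈ 0.250000; accumulation ratio R = 1/(1−f) ≈ 1.33333.
Loading dose to hit Cmax,ss on first dose: D_load = D_maint·R ≈ 3750 × 1.33333 ≈ 4999.99 mg.

5000 mg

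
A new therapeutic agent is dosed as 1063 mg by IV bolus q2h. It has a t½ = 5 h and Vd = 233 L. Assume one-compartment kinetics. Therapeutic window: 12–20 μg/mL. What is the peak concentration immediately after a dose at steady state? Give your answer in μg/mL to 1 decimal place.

18.8 μg/mL

k = ln2/t½ = ln2/5 ≈ 0.138629 h⁻¹; fraction remaining f = e^(−kτ) = e^(−0.138629×2) ≈ 0.7579.
At steady state, accumulation factor R = 1/(1 − e^(−kτ)) ≈ 4.1305.
Each bolus raises the concentration by D/Vd = 1063/233 ≈ 4.562 μg/mL.
Steady-state peak Cmax,ss = C₀·R ≈ 4.562 × 4.1305 ≈ 18.843 μg/mL.
Peak 18.8 μg/mL vs MTC 20 μg/mL: below toxic threshold.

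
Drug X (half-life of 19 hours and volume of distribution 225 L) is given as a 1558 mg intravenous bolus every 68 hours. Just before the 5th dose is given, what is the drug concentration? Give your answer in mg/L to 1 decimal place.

f = (1/2)^(τ/t½) = (1/2)^(68/19) ≈ 0.0837.
C₀ = D/Vd = 1558/225 ≈ 6.924 mg/L.
Before the 5th dose, 4 doses have been given. Superposition: Cmin = C₀·(f + f² + … + f^4).
≈ 6.924 × (0.0837 + 0.0070 + 0.0006 + 0.0000) ≈ 6.924 × 0.0913 ≈ 0.632 mg/L.

0.6 mg/L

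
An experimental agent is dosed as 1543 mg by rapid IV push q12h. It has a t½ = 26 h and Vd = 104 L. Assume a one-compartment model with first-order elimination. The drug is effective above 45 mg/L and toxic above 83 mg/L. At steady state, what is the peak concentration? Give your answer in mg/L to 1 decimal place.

τ/t½ = 12/26 ≈ 0.46154, so fraction remaining f = (1/2)^(12/26) ≈ 0.7262.
At steady state, accumulation factor R = 1/(1 − e^(−kτ)) ≈ 3.6523.
Single-dose peak C₀ = D/Vd = 1543/104 ≈ 14.837 mg/L.
Steady-state peak Cmax,ss = C₀·R ≈ 14.837 × 3.6523 ≈ 54.189 mg/L.
Peak 54.2 mg/L vs MTC 83 mg/L: below toxic threshold.

54.2 mg/L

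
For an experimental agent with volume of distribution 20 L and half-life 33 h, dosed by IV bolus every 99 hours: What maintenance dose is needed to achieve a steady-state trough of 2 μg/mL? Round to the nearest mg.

τ/t½ = 99/33 ≈ 3, so f = (1/2)^(99/33) ≈ 0.125000.
Cmin,ss = (D/Vd)·f/(1−f), so D = Cmin,ss·Vd·(1−f)/f.
D = 2 × 20 × (1−f)/f ≈ 2 × 20 × 7.00000 ≈ 280.00 mg.

280 mg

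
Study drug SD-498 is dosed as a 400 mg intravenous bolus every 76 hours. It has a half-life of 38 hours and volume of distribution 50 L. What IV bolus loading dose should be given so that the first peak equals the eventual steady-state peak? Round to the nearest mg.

f = (1/2)^(76/38) ≈ 0.250000; accumulation ratio R = 1/(1−f) ≈ 1.33333.
Loading dose to hit Cmax,ss on first dose: D_load = D_maint·R ≈ 400 × 1.33333 ≈ 533.33 mg.

533 mg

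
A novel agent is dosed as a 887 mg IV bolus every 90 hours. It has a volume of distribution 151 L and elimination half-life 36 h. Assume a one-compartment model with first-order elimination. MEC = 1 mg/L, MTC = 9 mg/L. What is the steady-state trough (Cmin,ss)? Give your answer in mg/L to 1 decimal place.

1.3 mg/L

k = ln2/t½ = ln2/36 ≈ 0.019254 h⁻¹; fraction remaining f = e^(−kτ) = e^(−0.019254×90) ≈ 0.1768.
Each bolus raises the concentration by D/Vd = 887/151 ≈ 5.874 mg/L.
Steady-state trough Cmin,ss = C₀·f/(1−f) ≈ 5.874 × 0.1768/0.8232 ≈ 1.262 mg/L.
Trough 1.3 mg/L vs MEC 1 mg/L: adequate.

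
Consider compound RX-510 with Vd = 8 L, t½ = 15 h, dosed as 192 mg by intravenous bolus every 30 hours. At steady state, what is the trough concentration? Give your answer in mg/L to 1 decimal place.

τ = 30 h = 2 half-lives, so f = (1/2)^2 = 0.25.
At steady state, R = 1/(1 − 0.25) = 4/3.
Single-dose peak C₀ = D/Vd = 192/8 = 24 mg/L.
Steady-state peak Cmax,ss = C₀·R = 24 × 4/3 ≈ 32.000 mg/L.
Steady-state trough Cmin,ss = Cmax,ss·f ≈ 32.000 × 0.25 ≈ 8.000 mg/L.

8.0 mg/L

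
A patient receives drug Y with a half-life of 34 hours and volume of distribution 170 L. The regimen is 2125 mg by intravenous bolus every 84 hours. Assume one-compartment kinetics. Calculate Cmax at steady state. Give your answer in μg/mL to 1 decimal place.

15.3 μg/mL

τ/t½ = 84/34 ≈ 2.4706, so fraction remaining f = (1/2)^(84/34) ≈ 0.1804.
Accumulation ratio R = 1/(1 − f) ≈ 1/0.8196 ≈ 1.2201.
Each bolus raises the concentration by D/Vd = 2125/170 ≈ 12.500 μg/mL.
Cmax,ss = C₀/(1 − f) ≈ 12.500/0.8196 ≈ 15.251 μg/mL.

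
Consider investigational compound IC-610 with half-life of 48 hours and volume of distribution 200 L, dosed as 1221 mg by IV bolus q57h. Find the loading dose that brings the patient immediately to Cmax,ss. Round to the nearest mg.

f = (1/2)^(57/48) ≈ 0.439063; accumulation ratio R = 1/(1−f) ≈ 1.78273.
Loading dose to hit Cmax,ss on first dose: D_load = D_maint·R ≈ 1221 × 1.78273 ≈ 2176.71 mg.

2177 mg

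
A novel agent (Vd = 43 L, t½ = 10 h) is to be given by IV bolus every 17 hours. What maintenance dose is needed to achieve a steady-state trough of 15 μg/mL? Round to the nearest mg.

1451 mg

τ/t½ = 17/10 ≈ 1.7, so f = (1/2)^(17/10) ≈ 0.307786.
Cmin,ss = (D/Vd)·f/(1−f), so D = Cmin,ss·Vd·(1−f)/f.
D = 15 × 43 × (1−f)/f ≈ 15 × 43 × 2.24901 ≈ 1450.61 mg.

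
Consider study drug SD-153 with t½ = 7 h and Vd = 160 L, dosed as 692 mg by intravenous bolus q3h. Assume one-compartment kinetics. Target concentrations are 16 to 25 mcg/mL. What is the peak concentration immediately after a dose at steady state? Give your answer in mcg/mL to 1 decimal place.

16.8 mcg/mL

τ/t½ = 3/7 ≈ 0.42857, so fraction remaining f = (1/2)^(3/7) ≈ 0.7430.
At steady state, accumulation factor R = 1/(1 − e^(−kτ)) ≈ 3.8911.
Each bolus raises the concentration by D/Vd = 692/160 ≈ 4.325 mcg/mL.
Steady-state peak Cmax,ss = C₀·R ≈ 4.325 × 3.8911 ≈ 16.829 mcg/mL.
Peak 16.8 mcg/mL vs MTC 25 mcg/mL: below toxic threshold.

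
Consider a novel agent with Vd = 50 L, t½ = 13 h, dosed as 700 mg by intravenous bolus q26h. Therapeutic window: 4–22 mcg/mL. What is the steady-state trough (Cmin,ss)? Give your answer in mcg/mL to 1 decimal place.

The dosing interval is 2 half-lives, so f = 2^(−2) = 0.25.
At steady state, R = 1/(1 − 0.25) = 4/3.
Single-dose peak C₀ = D/Vd = 700/50 = 14 mcg/mL.
Steady-state peak Cmax,ss = C₀·R = 14 × 4/3 ≈ 18.667 mcg/mL.
Steady-state trough Cmin,ss = Cmax,ss·f ≈ 18.667 × 0.25 ≈ 4.667 mcg/mL.
Trough 4.7 mcg/mL vs MEC 4 mcg/mL: adequate.

4.7 mcg/mL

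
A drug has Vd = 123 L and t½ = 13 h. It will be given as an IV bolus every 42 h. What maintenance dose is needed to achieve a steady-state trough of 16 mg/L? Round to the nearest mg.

τ/t½ = 42/13 ≈ 3.2308, so f = (1/2)^(42/13) ≈ 0.106523.
Cmin,ss = (D/Vd)·f/(1−f), so D = Cmin,ss·Vd·(1−f)/f.
D = 16 × 123 × (1−f)/f ≈ 16 × 123 × 8.38764 ≈ 16506.88 mg.

16507 mg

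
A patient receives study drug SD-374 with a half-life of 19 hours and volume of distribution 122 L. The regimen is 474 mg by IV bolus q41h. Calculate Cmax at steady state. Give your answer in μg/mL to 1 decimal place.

k = ln2/t½ = ln2/19 ≈ 0.036481 h⁻¹; fraction remaining f = e^(−kτ) = e^(−0.036481×41) ≈ 0.2241.
Accumulation ratio R = 1/(1 − f) ≈ 1/0.7759 ≈ 1.2888.
Each bolus raises the concentration by D/Vd = 474/122 ≈ 3.885 μg/mL.
Steady-state peak Cmax,ss = C₀·R ≈ 3.885 × 1.2888 ≈ 5.007 μg/mL.

5.0 μg/mL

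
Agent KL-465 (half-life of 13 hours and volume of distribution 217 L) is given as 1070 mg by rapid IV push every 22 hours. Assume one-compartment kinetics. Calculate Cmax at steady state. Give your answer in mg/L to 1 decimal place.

7.1 mg/L

k = ln2/t½ = ln2/13 ≈ 0.053319 h⁻¹; fraction remaining f = e^(−kτ) = e^(−0.053319×22) ≈ 0.3094.
Accumulation ratio R = 1/(1 − f) ≈ 1/0.6906 ≈ 1.4480.
Each bolus raises the concentration by D/Vd = 1070/217 ≈ 4.931 mg/L.
Steady-state peak Cmax,ss = C₀·R ≈ 4.931 × 1.4480 ≈ 7.140 mg/L.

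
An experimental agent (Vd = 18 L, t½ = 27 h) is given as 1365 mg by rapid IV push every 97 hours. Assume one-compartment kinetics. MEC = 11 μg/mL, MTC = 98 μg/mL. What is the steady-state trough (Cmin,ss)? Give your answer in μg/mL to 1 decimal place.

k = ln2/t½ = ln2/27 ≈ 0.025672 h⁻¹; fraction remaining f = e^(−kτ) = e^(−0.025672×97) ≈ 0.0829.
Accumulation ratio R = 1/(1 − f) ≈ 1/0.9171 ≈ 1.0904.
Single-dose peak C₀ = D/Vd = 1365/18 ≈ 75.833 μg/mL.
Steady-state peak Cmax,ss = C₀·R ≈ 75.833 × 1.0904 ≈ 82.688 μg/mL.
Steady-state trough Cmin,ss = Cmax,ss·f ≈ 82.688 × 0.0829 ≈ 6.855 μg/mL.
Trough 6.9 μg/mL vs MEC 11 μg/mL: subtherapeutic.

6.9 μg/mL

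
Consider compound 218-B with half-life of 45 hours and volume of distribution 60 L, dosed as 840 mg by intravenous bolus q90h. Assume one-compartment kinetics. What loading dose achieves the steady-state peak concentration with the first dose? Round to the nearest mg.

1120 mg

f = (1/2)^(90/45) ≈ 0.250000; accumulation ratio R = 1/(1−f) ≈ 1.33333.
Loading dose to hit Cmax,ss on first dose: D_load = D_maint·R ≈ 840 × 1.33333 ≈ 1120.00 mg.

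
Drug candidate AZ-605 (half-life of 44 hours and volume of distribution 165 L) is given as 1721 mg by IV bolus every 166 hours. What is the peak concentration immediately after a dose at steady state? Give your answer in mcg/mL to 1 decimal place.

11.3 mcg/mL

τ/t½ = 166/44 ≈ 3.7727, so fraction remaining f = (1/2)^(166/44) ≈ 0.0732.
At steady state, accumulation factor R = 1/(1 − e^(−kτ)) ≈ 1.0790.
Single-dose peak C₀ = D/Vd = 1721/165 ≈ 10.430 mcg/mL.
Steady-state peak Cmax,ss = C₀·R ≈ 10.430 × 1.0790 ≈ 11.254 mcg/mL.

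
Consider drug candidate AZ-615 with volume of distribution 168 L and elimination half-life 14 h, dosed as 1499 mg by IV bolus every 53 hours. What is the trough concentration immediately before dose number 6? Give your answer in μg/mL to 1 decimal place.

f = (1/2)^(τ/t½) = (1/2)^(53/14) ≈ 0.0725.
C₀ = D/Vd = 1499/168 ≈ 8.923 μg/mL.
Before the 6th dose, 5 doses have been given. Superposition: Cmin = C₀·(f + f² + … + f^5).
≈ 8.923 × (0.0725 + 0.0053 + 0.0004 + 0.0000 + 0.0000) ≈ 8.923 × 0.0782 ≈ 0.698 μg/mL.

0.7 μg/mL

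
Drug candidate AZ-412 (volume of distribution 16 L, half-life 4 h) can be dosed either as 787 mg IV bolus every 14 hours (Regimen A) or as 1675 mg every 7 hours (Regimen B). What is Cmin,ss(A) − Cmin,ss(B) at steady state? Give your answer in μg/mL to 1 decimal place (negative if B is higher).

-39.5 μg/mL

Regimen A: f = (1/2)^(14/4) ≈ 0.0884; Cmin,ss = (787/16)·f/(1−f) ≈ 4.770 μg/mL.
Regimen B: f = (1/2)^(7/4) ≈ 0.2973; Cmin,ss = (1675/16)·f/(1−f) ≈ 44.291 μg/mL.
Difference ≈ 4.770 − 44.291 ≈ -39.521 μg/mL.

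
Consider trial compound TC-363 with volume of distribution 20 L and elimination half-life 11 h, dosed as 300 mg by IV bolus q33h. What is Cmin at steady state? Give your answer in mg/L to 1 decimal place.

τ = 33 h = 3 half-lives, so f = (1/2)^3 = 0.125.
At steady state, R = 1/(1 − 0.125) = 8/7.
Single-dose peak C₀ = D/Vd = 300/20 = 15 mg/L.
Steady-state peak Cmax,ss = C₀·R = 15 × 8/7 ≈ 17.143 mg/L.
Steady-state trough Cmin,ss = Cmax,ss·f ≈ 17.143 × 0.125 ≈ 2.143 mg/L.

2.1 mg/L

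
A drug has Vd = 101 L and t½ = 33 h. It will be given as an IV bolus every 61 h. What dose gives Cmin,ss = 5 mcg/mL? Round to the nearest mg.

1314 mg

τ/t½ = 61/33 ≈ 1.8485, so f = (1/2)^(61/33) ≈ 0.277684.
Cmin,ss = (D/Vd)·f/(1−f), so D = Cmin,ss·Vd·(1−f)/f.
D = 5 × 101 × (1−f)/f ≈ 5 × 101 × 2.60122 ≈ 1313.62 mg.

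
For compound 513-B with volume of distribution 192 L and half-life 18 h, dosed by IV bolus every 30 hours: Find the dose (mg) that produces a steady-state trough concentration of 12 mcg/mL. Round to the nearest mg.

τ/t½ = 30/18 ≈ 1.6667, so f = (1/2)^(30/18) ≈ 0.314980.
Cmin,ss = (D/Vd)·f/(1−f), so D = Cmin,ss·Vd·(1−f)/f.
D = 12 × 192 × (1−f)/f ≈ 12 × 192 × 2.17480 ≈ 5010.74 mg.

5011 mg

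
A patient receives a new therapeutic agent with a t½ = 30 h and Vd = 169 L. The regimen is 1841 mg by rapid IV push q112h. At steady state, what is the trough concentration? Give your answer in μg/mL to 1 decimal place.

0.9 μg/mL

τ/t½ = 112/30 ≈ 3.7333, so fraction remaining f = (1/2)^(112/30) ≈ 0.0752.
At steady state, accumulation factor R = 1/(1 − e^(−kτ)) ≈ 1.0813.
Each bolus raises the concentration by D/Vd = 1841/169 ≈ 10.893 μg/mL.
Steady-state peak Cmax,ss = C₀·R ≈ 10.893 × 1.0813 ≈ 11.779 μg/mL.
One interval later, Cmin,ss = Cmax,ss·e^(−kτ) ≈ 11.779 × 0.0752 ≈ 0.886 μg/mL.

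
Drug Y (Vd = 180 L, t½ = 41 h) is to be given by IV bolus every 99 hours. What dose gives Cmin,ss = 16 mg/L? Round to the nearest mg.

τ/t½ = 99/41 ≈ 2.4146, so f = (1/2)^(99/41) ≈ 0.187552.
Cmin,ss = (D/Vd)·f/(1−f), so D = Cmin,ss·Vd·(1−f)/f.
D = 16 × 180 × (1−f)/f ≈ 16 × 180 × 4.33185 ≈ 12475.73 mg.

12476 mg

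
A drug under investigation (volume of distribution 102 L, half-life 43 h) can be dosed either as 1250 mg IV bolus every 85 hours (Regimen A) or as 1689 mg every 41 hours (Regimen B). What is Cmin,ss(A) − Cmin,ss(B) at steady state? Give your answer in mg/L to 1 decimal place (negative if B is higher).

Regimen A: f = (1/2)^(85/43) ≈ 0.2541; Cmin,ss = (1250/102)·f/(1−f) ≈ 4.175 mg/L.
Regimen B: f = (1/2)^(41/43) ≈ 0.5164; Cmin,ss = (1689/102)·f/(1−f) ≈ 17.682 mg/L.
Difference ≈ 4.175 − 17.682 ≈ -13.507 mg/L.

-13.5 mg/L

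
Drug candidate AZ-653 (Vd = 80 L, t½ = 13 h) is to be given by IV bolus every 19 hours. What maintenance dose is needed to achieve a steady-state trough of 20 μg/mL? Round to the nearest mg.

τ/t½ = 19/13 ≈ 1.4615, so f = (1/2)^(19/13) ≈ 0.363106.
Cmin,ss = (D/Vd)·f/(1−f), so D = Cmin,ss·Vd·(1−f)/f.
D = 20 × 80 × (1−f)/f ≈ 20 × 80 × 1.75402 ≈ 2806.43 mg.

2806 mg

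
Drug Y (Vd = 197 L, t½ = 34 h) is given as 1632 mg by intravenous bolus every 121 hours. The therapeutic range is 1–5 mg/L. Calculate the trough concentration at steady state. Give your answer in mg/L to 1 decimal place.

τ/t½ = 121/34 ≈ 3.5588, so fraction remaining f = (1/2)^(121/34) ≈ 0.0849.
At steady state, accumulation factor R = 1/(1 − e^(−kτ)) ≈ 1.0928.
Single-dose peak C₀ = D/Vd = 1632/197 ≈ 8.284 mg/L.
Cmax,ss = C₀/(1 − f) ≈ 8.284/0.9151 ≈ 9.053 mg/L.
One interval later, Cmin,ss = Cmax,ss·e^(−kτ) ≈ 9.053 × 0.0849 ≈ 0.769 mg/L.
Trough 0.8 mg/L vs MEC 1 mg/L: subtherapeutic.

0.8 mg/L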